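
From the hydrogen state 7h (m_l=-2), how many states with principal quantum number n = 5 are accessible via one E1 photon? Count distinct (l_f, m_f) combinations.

E1 requires Δl = ±1, so l_f ∈ {4, 6}; with 0 ≤ l_f ≤ n_f−1 = 4, the allowed l_f values are {4}.
For l_f = 4: m_f ∈ {m_i−1, m_i, m_i+1} ∩ [−4, 4] = {-3, -2, -1} → 3 states.
Total: 3.

3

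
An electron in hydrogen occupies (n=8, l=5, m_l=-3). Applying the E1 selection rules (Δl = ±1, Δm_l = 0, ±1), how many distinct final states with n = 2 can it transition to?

E1 requires l_f ∈ {4, 6}, but neither lies in [0, 1], so no final state is reachable.
Total: 0.

0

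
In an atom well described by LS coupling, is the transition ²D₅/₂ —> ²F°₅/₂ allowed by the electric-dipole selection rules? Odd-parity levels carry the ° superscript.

allowed

ΔJ = 0, ±1 (not J=0↔0): J: 5/2 → 5/2, ΔJ = +0 — passes.
Parity must change: even → odd — passes.
ΔL = 0, ±1 (not L=0↔0): L: 2 → 3, ΔL = +1 — passes.
ΔS = 0: S: 1/2 → 1/2 — passes.
All four E1 rules are satisfied.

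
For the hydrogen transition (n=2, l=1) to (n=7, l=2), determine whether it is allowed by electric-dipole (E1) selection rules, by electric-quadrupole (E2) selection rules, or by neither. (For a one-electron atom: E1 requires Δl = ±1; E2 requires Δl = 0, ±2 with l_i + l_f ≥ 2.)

Δl = 2 − 1 = +1; l_i + l_f = 3.
E1 (Δl = ±1): satisfied.
E2 (Δl = 0,±2, l_i+l_f ≥ 2): not satisfied.

E1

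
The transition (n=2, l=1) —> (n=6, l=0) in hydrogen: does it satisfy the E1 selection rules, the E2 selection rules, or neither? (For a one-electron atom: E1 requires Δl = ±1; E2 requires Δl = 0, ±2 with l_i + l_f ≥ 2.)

Δl = 0 − 1 = -1; l_i + l_f = 1.
E1 (Δl = ±1): satisfied.
E2 (Δl = 0,±2, l_i+l_f ≥ 2): not satisfied.

E1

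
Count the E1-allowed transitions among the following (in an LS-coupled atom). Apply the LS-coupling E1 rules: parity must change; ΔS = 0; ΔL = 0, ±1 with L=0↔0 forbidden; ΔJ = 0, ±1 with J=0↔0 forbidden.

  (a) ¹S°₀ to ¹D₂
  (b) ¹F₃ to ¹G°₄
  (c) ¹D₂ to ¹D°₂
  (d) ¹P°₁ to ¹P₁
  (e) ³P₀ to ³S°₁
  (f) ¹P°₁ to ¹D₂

(a) forbidden (ΔL, ΔJ fail)
(b) allowed
(c) allowed
(d) allowed
(e) allowed
(f) allowed
Total allowed: 5 of 6.

5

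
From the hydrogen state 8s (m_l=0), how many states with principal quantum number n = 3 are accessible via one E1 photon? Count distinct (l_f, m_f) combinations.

E1 requires Δl = ±1, so l_f ∈ {-1, 1}; with 0 ≤ l_f ≤ n_f−1 = 2, the allowed l_f values are {1}.
For l_f = 1: m_f ∈ {m_i−1, m_i, m_i+1} ∩ [−1, 1] = {-1, 0, 1} → 3 states.
Total: 3.

3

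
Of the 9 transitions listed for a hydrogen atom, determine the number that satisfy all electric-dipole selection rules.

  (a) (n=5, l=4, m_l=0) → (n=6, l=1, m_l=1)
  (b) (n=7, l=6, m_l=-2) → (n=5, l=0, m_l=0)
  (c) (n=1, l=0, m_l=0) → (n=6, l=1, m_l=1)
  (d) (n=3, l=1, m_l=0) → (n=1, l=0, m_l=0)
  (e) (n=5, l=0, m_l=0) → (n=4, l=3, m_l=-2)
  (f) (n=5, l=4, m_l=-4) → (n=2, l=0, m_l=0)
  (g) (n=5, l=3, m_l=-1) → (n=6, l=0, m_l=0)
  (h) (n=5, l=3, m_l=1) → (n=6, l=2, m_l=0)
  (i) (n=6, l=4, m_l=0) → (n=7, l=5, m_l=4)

(a) forbidden — Δl = -3 (E1 requires Δl = ±1)
(b) forbidden — Δl = -6 (E1 requires Δl = ±1); Δm_l = +2 (E1 requires Δm_l = 0, ±1)
(c) allowed
(d) allowed
(e) forbidden — Δl = +3 (E1 requires Δl = ±1); Δm_l = -2 (E1 requires Δm_l = 0, ±1)
(f) forbidden — Δl = -4 (E1 requires Δl = ±1); Δm_l = +4 (E1 requires Δm_l = 0, ±1)
(g) forbidden — Δl = -3 (E1 requires Δl = ±1)
(h) allowed
(i) forbidden — Δm_l = +4 (E1 requires Δm_l = 0, ±1)
Total allowed: 3 of 9.

3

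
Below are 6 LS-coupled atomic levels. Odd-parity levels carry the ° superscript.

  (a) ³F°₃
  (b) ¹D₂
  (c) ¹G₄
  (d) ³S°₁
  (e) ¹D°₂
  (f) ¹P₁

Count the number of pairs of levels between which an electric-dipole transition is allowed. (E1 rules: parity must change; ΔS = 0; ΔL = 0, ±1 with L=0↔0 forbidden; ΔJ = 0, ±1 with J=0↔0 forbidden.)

(a)–(b): forbidden (ΔS).
(a)–(c): forbidden (ΔS).
(a)–(d): forbidden (parity, ΔL, ΔJ).
(a)–(e): forbidden (parity, ΔS).
(a)–(f): forbidden (ΔS, ΔL, ΔJ).
(b)–(c): forbidden (parity, ΔL, ΔJ).
(b)–(d): forbidden (ΔS, ΔL).
(b)–(e): allowed.
(b)–(f): forbidden (parity).
(c)–(d): forbidden (ΔS, ΔL, ΔJ).
(c)–(e): forbidden (ΔL, ΔJ).
(c)–(f): forbidden (parity, ΔL, ΔJ).
(d)–(e): forbidden (parity, ΔS, ΔL).
(d)–(f): forbidden (ΔS).
(e)–(f): allowed.
Allowed pairs: 2 of 15.

2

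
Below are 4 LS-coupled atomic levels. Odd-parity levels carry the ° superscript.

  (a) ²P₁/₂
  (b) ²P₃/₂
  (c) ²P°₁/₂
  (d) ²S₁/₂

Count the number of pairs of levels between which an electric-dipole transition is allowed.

(a)–(b): forbidden (parity).
(a)–(c): allowed.
(a)–(d): forbidden (parity).
(b)–(c): allowed.
(b)–(d): forbidden (parity).
(c)–(d): allowed.
Allowed pairs: 3 of 6.

3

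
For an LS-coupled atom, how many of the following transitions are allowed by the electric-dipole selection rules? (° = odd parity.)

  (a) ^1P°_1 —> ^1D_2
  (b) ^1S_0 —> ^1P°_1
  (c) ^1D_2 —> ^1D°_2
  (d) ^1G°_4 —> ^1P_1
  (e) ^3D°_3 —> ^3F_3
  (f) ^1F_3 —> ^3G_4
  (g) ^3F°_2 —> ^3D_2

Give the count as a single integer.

5

(a) allowed
(b) allowed
(c) allowed
(d) forbidden (ΔL, ΔJ fail)
(e) allowed
(f) forbidden (parity, ΔS fail)
(g) allowed
Total allowed: 5 of 7.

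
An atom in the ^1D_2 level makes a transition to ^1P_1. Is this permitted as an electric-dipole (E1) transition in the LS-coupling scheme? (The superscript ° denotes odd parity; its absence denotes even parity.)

forbidden

ΔL = 0, ±1 (not L=0↔0): L: 2 → 1, ΔL = -1 — ✓.
Parity must change: even → even — ✗.
ΔJ = 0, ±1 (not J=0↔0): J: 2 → 1, ΔJ = -1 — ✓.
ΔS = 0: S: 0 → 0 — ✓.
Rule(s) violated: parity.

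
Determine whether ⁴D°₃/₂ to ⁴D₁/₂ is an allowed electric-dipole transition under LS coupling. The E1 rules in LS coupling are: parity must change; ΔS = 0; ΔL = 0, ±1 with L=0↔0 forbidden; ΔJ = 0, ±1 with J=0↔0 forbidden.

allowed

Reading off the term symbols: S 3/2→3/2, L 2→2, J 3/2→1/2, parity odd→even.
Parity must change: odd → even — ✓.
ΔS = 0: S: 3/2 → 3/2 — ✓.
ΔL = 0, ±1 (not L=0↔0): L: 2 → 2, ΔL = +0 — ✓.
ΔJ = 0, ±1 (not J=0↔0): J: 3/2 → 1/2, ΔJ = -1 — ✓.
All four E1 rules are satisfied.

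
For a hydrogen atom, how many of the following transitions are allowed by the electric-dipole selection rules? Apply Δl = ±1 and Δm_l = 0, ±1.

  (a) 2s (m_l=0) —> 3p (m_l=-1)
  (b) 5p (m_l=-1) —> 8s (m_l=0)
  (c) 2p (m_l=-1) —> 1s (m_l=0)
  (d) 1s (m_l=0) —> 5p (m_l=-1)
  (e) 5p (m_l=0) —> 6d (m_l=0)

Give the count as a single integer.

(a) allowed
(b) allowed
(c) allowed
(d) allowed
(e) allowed
Total allowed: 5 of 5.

5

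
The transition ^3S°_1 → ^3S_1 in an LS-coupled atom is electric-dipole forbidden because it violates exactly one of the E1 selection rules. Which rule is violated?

Initial level: S=1, L=0, J=1, parity odd. Final level: S=1, L=0, J=1, parity even.
Parity must change: odd → even — passes.
ΔS = 0: S: 1 → 1 — passes.
ΔL = 0, ±1 (not L=0↔0): L: 0 → 0, ΔL = +0 — fails.
ΔJ = 0, ±1 (not J=0↔0): J: 1 → 1, ΔJ = +0 — passes.

the L=0 ↔ L=0 exclusion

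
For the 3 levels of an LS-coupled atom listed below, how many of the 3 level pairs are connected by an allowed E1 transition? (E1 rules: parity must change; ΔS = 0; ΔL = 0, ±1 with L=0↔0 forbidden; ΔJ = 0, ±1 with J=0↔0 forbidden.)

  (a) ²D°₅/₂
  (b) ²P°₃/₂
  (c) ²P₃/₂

(a)–(b): forbidden (parity).
(a)–(c): allowed.
(b)–(c): allowed.
Allowed pairs: 2 of 3.

2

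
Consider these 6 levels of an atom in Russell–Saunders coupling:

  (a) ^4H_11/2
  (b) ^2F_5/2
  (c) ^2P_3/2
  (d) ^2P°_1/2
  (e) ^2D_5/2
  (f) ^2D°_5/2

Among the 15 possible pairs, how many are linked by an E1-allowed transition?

4

(a)–(b): forbidden (parity, ΔS, ΔL, ΔJ).
(a)–(c): forbidden (parity, ΔS, ΔL, ΔJ).
(a)–(d): forbidden (ΔS, ΔL, ΔJ).
(a)–(e): forbidden (parity, ΔS, ΔL, ΔJ).
(a)–(f): forbidden (ΔS, ΔL, ΔJ).
(b)–(c): forbidden (parity, ΔL).
(b)–(d): forbidden (ΔL, ΔJ).
(b)–(e): forbidden (parity).
(b)–(f): allowed.
(c)–(d): allowed.
(c)–(e): forbidden (parity).
(c)–(f): allowed.
(d)–(e): forbidden (ΔJ).
(d)–(f): forbidden (parity, ΔJ).
(e)–(f): allowed.
Allowed pairs: 4 of 15.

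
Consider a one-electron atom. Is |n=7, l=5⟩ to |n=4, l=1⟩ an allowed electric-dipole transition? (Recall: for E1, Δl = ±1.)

Δl = 1 − 5 = -4; the E1 rule Δl = ±1 is violated.
The transition is electric-dipole forbidden.

forbidden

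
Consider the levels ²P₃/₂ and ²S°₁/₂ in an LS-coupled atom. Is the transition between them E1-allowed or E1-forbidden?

Reading off the term symbols: S 1/2→1/2, L 1→0, J 3/2→1/2, parity even→odd.
Parity must change: even → odd — passes.
ΔS = 0: S: 1/2 → 1/2 — passes.
ΔL = 0, ±1 (not L=0↔0): L: 1 → 0, ΔL = -1 — passes.
ΔJ = 0, ±1 (not J=0↔0): J: 3/2 → 1/2, ΔJ = -1 — passes.
All four E1 rules are satisfied.

allowed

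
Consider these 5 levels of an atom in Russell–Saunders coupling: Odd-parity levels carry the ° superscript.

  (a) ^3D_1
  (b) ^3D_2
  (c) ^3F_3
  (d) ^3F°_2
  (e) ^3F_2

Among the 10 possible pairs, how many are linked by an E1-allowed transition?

4

(a)–(b): forbidden (parity).
(a)–(c): forbidden (parity, ΔJ).
(a)–(d): allowed.
(a)–(e): forbidden (parity).
(b)–(c): forbidden (parity).
(b)–(d): allowed.
(b)–(e): forbidden (parity).
(c)–(d): allowed.
(c)–(e): forbidden (parity).
(d)–(e): allowed.
Allowed pairs: 4 of 10.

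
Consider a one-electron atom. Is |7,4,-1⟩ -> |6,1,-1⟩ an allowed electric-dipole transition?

Δl = 1 − 4 = -3; the E1 rule Δl = ±1 is ✗.
Δm_l = -1 − (-1) = +0. E1 requires Δm_l = 0, ±1: ✓.
The transition is electric-dipole forbidden.

forbidden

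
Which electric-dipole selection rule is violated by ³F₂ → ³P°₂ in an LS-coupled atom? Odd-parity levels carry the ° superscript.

Reading off the term symbols: S 1→1, L 3→1, J 2→2, parity even→odd.
Parity must change: even → odd — satisfied.
ΔS = 0: S: 1 → 1 — satisfied.
ΔL = 0, ±1 (not L=0↔0): L: 3 → 1, ΔL = -2 — violated.
ΔJ = 0, ±1 (not J=0↔0): J: 2 → 2, ΔJ = +0 — satisfied.

the ΔL = 0, ±1 rule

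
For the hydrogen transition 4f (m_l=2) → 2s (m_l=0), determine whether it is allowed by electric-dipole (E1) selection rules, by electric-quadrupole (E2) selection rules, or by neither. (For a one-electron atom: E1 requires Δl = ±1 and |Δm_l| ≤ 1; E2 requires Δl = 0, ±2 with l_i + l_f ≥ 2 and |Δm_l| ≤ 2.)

neither

Δl = 0 − 3 = -3; l_i + l_f = 3.
Δm_l = -2.
E1 (Δl = ±1, |Δm_l| ≤ 1): not satisfied.
E2 (Δl = 0,±2, l_i+l_f ≥ 2, |Δm_l| ≤ 2): not satisfied.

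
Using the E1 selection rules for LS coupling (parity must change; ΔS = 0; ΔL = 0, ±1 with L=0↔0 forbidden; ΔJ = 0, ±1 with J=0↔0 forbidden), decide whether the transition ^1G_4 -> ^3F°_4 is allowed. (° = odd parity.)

forbidden

Parity must change: even → odd — satisfied.
ΔS = 0: S: 0 → 1 — violated.
ΔL = 0, ±1 (not L=0↔0): L: 4 → 3, ΔL = -1 — satisfied.
ΔJ = 0, ±1 (not J=0↔0): J: 4 → 4, ΔJ = +0 — satisfied.
Rule(s) violated: ΔS.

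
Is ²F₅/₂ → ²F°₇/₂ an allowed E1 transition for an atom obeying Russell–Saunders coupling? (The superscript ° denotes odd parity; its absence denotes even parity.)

Parity must change: even → odd — ✓.
ΔL = 0, ±1 (not L=0↔0): L: 3 → 3, ΔL = +0 — ✓.
ΔJ = 0, ±1 (not J=0↔0): J: 5/2 → 7/2, ΔJ = +1 — ✓.
ΔS = 0: S: 1/2 → 1/2 — ✓.
All four E1 rules are satisfied.

allowed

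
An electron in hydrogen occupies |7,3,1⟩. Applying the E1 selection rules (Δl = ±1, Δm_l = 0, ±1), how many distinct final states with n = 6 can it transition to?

E1 requires Δl = ±1, so l_f ∈ {2, 4}; with 0 ≤ l_f ≤ n_f−1 = 5, the allowed l_f values are {2, 4}.
For l_f = 2: m_f ∈ {m_i−1, m_i, m_i+1} ∩ [−2, 2] = {0, 1, 2} → 3 states.
For l_f = 4: m_f ∈ {m_i−1, m_i, m_i+1} ∩ [−4, 4] = {0, 1, 2} → 3 states.
Total: 6.

6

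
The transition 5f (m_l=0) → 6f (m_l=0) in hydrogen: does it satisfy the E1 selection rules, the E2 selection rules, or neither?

Δl = 3 − 3 = +0; l_i + l_f = 6.
Δm_l = +0.
E1 (Δl = ±1, |Δm_l| ≤ 1): not satisfied.
E2 (Δl = 0,±2, l_i+l_f ≥ 2, |Δm_l| ≤ 2): satisfied.

E2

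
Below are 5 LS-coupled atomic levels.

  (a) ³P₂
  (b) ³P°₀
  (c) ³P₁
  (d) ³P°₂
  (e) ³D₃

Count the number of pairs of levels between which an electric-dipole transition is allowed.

(a)–(b): forbidden (ΔJ).
(a)–(c): forbidden (parity).
(a)–(d): allowed.
(a)–(e): forbidden (parity).
(b)–(c): allowed.
(b)–(d): forbidden (parity, ΔJ).
(b)–(e): forbidden (ΔJ).
(c)–(d): allowed.
(c)–(e): forbidden (parity, ΔJ).
(d)–(e): allowed.
Allowed pairs: 4 of 10.

4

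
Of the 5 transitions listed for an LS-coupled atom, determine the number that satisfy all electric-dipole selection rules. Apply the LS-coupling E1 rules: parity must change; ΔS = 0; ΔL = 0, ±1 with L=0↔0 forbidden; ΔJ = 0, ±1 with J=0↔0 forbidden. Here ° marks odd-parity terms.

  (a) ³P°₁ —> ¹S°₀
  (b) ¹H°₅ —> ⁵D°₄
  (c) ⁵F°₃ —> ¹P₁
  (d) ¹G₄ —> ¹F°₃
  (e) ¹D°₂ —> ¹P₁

(a) forbidden (parity, ΔS fail)
(b) forbidden (parity, ΔS, ΔL fail)
(c) forbidden (ΔS, ΔL, ΔJ fail)
(d) allowed
(e) allowed
Total allowed: 2 of 5.

2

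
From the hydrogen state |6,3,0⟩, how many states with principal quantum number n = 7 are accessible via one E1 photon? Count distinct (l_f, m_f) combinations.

6

E1 requires Δl = ±1, so l_f ∈ {2, 4}; with 0 ≤ l_f ≤ n_f−1 = 6, the allowed l_f values are {2, 4}.
For l_f = 2: m_f ∈ {m_i−1, m_i, m_i+1} ∩ [−2, 2] = {-1, 0, 1} → 3 states.
For l_f = 4: m_f ∈ {m_i−1, m_i, m_i+1} ∩ [−4, 4] = {-1, 0, 1} → 3 states.
Total: 6.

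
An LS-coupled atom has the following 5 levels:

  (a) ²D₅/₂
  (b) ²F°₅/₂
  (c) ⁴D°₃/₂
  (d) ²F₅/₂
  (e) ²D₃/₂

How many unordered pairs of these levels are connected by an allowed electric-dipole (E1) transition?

3

(a)–(b): allowed.
(a)–(c): forbidden (ΔS).
(a)–(d): forbidden (parity).
(a)–(e): forbidden (parity).
(b)–(c): forbidden (parity, ΔS).
(b)–(d): allowed.
(b)–(e): allowed.
(c)–(d): forbidden (ΔS).
(c)–(e): forbidden (ΔS).
(d)–(e): forbidden (parity).
Allowed pairs: 3 of 10.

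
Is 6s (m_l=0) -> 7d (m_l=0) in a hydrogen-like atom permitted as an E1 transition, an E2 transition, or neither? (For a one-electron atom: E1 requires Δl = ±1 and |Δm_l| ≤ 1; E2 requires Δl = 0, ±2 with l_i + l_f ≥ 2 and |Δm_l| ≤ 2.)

E2

Δl = 2 − 0 = +2; l_i + l_f = 2.
Δm_l = +0.
E1 (Δl = ±1, |Δm_l| ≤ 1): not satisfied.
E2 (Δl = 0,±2, l_i+l_f ≥ 2, |Δm_l| ≤ 2): satisfied.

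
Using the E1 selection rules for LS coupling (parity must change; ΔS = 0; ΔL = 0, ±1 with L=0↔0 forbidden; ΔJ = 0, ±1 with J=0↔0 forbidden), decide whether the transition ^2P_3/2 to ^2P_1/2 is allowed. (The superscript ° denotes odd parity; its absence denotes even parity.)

Reading off the term symbols: S 1/2→1/2, L 1→1, J 3/2→1/2, parity even→even.
ΔL = 0, ±1 (not L=0↔0): L: 1 → 1, ΔL = +0 — ✓.
ΔS = 0: S: 1/2 → 1/2 — ✓.
ΔJ = 0, ±1 (not J=0↔0): J: 3/2 → 1/2, ΔJ = -1 — ✓.
Parity must change: even → even — ✗.
Rule(s) violated: parity.

forbidden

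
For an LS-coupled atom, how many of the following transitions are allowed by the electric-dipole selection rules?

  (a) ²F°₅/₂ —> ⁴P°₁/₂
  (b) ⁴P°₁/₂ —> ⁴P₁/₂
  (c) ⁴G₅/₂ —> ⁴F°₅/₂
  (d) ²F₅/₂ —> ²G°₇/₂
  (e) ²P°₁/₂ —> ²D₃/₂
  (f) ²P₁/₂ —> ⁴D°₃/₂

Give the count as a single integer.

4

(a) forbidden (parity, ΔS, ΔL, ΔJ fail)
(b) allowed
(c) allowed
(d) allowed
(e) allowed
(f) forbidden (ΔS fails)
Total allowed: 4 of 6.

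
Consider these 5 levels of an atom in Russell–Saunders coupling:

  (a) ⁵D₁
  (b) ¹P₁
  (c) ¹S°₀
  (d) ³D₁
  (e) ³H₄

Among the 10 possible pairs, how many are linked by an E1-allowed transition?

(a)–(b): forbidden (parity, ΔS).
(a)–(c): forbidden (ΔS, ΔL).
(a)–(d): forbidden (parity, ΔS).
(a)–(e): forbidden (parity, ΔS, ΔL, ΔJ).
(b)–(c): allowed.
(b)–(d): forbidden (parity, ΔS).
(b)–(e): forbidden (parity, ΔS, ΔL, ΔJ).
(c)–(d): forbidden (ΔS, ΔL).
(c)–(e): forbidden (ΔS, ΔL, ΔJ).
(d)–(e): forbidden (parity, ΔL, ΔJ).
Allowed pairs: 1 of 10.

1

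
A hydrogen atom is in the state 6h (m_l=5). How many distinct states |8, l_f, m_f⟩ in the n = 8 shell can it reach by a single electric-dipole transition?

E1 requires Δl = ±1, so l_f ∈ {4, 6}; with 0 ≤ l_f ≤ n_f−1 = 7, the allowed l_f values are {4, 6}.
For l_f = 4: m_f ∈ {m_i−1, m_i, m_i+1} ∩ [−4, 4] = {4} → 1 state.
For l_f = 6: m_f ∈ {m_i−1, m_i, m_i+1} ∩ [−6, 6] = {4, 5, 6} → 3 states.
Total: 4.

4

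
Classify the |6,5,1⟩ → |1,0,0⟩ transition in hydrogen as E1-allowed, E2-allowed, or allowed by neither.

Δl = 0 − 5 = -5; l_i + l_f = 5.
Δm_l = -1.
E1 (Δl = ±1, |Δm_l| ≤ 1): not satisfied.
E2 (Δl = 0,±2, l_i+l_f ≥ 2, |Δm_l| ≤ 2): not satisfied.

neither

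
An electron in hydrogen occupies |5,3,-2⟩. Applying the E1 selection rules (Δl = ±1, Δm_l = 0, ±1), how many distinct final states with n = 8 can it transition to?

E1 requires Δl = ±1, so l_f ∈ {2, 4}; with 0 ≤ l_f ≤ n_f−1 = 7, the allowed l_f values are {2, 4}.
For l_f = 2: m_f ∈ {m_i−1, m_i, m_i+1} ∩ [−2, 2] = {-2, -1} → 2 states.
For l_f = 4: m_f ∈ {m_i−1, m_i, m_i+1} ∩ [−4, 4] = {-3, -2, -1} → 3 states.
Total: 5.

5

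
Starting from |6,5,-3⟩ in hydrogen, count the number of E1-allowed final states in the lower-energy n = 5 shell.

E1 requires Δl = ±1, so l_f ∈ {4, 6}; with 0 ≤ l_f ≤ n_f−1 = 4, the allowed l_f values are {4}.
For l_f = 4: m_f ∈ {m_i−1, m_i, m_i+1} ∩ [−4, 4] = {-4, -3, -2} → 3 states.
Total: 3.

3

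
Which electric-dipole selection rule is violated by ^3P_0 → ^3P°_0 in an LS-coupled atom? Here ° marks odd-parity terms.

the J=0 ↔ J=0 exclusion

ΔS = 0: S: 1 → 1 — ok.
ΔL = 0, ±1 (not L=0↔0): L: 1 → 1, ΔL = +0 — ok.
Parity must change: even → odd — ok.
ΔJ = 0, ±1 (not J=0↔0): J: 0 → 0, ΔJ = +0 — fails.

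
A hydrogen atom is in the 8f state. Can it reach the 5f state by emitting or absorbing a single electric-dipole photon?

forbidden

Initial l = 3, final l = 3, so Δl = +0. E1 requires Δl = ±1: fails.
The transition is electric-dipole forbidden.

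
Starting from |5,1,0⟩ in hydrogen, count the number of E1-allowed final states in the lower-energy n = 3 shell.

E1 requires Δl = ±1, so l_f ∈ {0, 2}; with 0 ≤ l_f ≤ n_f−1 = 2, the allowed l_f values are {0, 2}.
For l_f = 0: m_f ∈ {m_i−1, m_i, m_i+1} ∩ [−0, 0] = {0} → 1 state.
For l_f = 2: m_f ∈ {m_i−1, m_i, m_i+1} ∩ [−2, 2] = {-1, 0, 1} → 3 states.
Total: 4.

4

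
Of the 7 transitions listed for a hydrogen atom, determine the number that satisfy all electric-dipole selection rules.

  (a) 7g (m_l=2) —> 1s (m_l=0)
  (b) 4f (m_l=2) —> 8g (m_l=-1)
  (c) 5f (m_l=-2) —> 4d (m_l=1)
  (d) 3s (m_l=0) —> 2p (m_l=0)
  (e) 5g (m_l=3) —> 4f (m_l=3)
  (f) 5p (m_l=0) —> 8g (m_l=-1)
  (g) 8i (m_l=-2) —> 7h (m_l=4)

(a) forbidden — Δl = -4 (E1 requires Δl = ±1); Δm_l = -2 (E1 requires Δm_l = 0, ±1)
(b) forbidden — Δm_l = -3 (E1 requires Δm_l = 0, ±1)
(c) forbidden — Δm_l = +3 (E1 requires Δm_l = 0, ±1)
(d) allowed
(e) allowed
(f) forbidden — Δl = +3 (E1 requires Δl = ±1)
(g) forbidden — Δm_l = +6 (E1 requires Δm_l = 0, ±1)
Total allowed: 2 of 7.

2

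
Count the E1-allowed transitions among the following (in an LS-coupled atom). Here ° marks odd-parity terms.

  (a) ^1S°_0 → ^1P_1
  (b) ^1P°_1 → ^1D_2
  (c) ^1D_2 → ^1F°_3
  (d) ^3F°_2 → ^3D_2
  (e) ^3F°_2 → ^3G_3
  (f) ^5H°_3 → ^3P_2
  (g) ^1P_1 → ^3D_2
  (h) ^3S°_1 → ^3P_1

6

(a) allowed
(b) allowed
(c) allowed
(d) allowed
(e) allowed
(f) forbidden (ΔS, ΔL fail)
(g) forbidden (parity, ΔS fail)
(h) allowed
Total allowed: 6 of 8.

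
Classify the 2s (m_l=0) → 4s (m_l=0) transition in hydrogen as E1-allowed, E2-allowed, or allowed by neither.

neither

Δl = 0 − 0 = +0; l_i + l_f = 0.
Δm_l = +0.
E1 (Δl = ±1, |Δm_l| ≤ 1): not satisfied.
E2 (Δl = 0,±2, l_i+l_f ≥ 2, |Δm_l| ≤ 2): not satisfied.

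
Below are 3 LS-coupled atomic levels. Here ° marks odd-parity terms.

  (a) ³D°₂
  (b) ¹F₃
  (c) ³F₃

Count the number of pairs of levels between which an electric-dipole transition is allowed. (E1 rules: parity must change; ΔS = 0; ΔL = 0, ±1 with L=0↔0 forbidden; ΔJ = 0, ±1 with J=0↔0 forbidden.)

1

(a)–(b): forbidden (ΔS).
(a)–(c): allowed.
(b)–(c): forbidden (parity, ΔS).
Allowed pairs: 1 of 3.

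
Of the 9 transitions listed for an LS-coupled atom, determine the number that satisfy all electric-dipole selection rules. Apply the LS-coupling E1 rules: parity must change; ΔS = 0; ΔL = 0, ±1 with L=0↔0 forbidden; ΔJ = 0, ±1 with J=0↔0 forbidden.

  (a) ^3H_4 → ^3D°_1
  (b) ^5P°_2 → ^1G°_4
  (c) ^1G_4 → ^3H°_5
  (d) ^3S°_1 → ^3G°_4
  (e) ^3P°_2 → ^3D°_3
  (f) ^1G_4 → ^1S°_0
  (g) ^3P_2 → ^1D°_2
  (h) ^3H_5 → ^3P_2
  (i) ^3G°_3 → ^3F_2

(a) forbidden (ΔL, ΔJ fail)
(b) forbidden (parity, ΔS, ΔL, ΔJ fail)
(c) forbidden (ΔS fails)
(d) forbidden (parity, ΔL, ΔJ fail)
(e) forbidden (parity fails)
(f) forbidden (ΔL, ΔJ fail)
(g) forbidden (ΔS fails)
(h) forbidden (parity, ΔL, ΔJ fail)
(i) allowed
Total allowed: 1 of 9.

1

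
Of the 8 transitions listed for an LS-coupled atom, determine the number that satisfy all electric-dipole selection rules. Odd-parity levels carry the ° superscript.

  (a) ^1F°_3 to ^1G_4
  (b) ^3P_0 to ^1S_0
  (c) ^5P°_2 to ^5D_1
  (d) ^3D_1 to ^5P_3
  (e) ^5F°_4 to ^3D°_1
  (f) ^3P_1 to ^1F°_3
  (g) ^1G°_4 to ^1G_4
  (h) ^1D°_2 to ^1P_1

4

(a) allowed
(b) forbidden (parity, ΔS, ΔJ fail)
(c) allowed
(d) forbidden (parity, ΔS, ΔJ fail)
(e) forbidden (parity, ΔS, ΔJ fail)
(f) forbidden (ΔS, ΔL, ΔJ fail)
(g) allowed
(h) allowed
Total allowed: 4 of 8.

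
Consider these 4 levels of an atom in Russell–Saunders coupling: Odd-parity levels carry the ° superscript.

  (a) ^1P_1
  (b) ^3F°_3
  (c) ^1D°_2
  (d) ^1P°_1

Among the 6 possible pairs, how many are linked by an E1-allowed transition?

(a)–(b): forbidden (ΔS, ΔL, ΔJ).
(a)–(c): allowed.
(a)–(d): allowed.
(b)–(c): forbidden (parity, ΔS).
(b)–(d): forbidden (parity, ΔS, ΔL, ΔJ).
(c)–(d): forbidden (parity).
Allowed pairs: 2 of 6.

2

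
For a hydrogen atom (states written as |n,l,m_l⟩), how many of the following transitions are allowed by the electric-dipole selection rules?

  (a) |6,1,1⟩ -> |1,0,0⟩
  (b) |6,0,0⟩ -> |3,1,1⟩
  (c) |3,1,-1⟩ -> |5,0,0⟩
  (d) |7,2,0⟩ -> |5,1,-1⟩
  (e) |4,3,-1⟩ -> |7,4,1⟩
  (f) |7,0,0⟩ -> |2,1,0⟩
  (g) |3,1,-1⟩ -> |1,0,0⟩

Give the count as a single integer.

(a) allowed
(b) allowed
(c) allowed
(d) allowed
(e) forbidden — Δm_l = +2 (E1 requires Δm_l = 0, ±1)
(f) allowed
(g) allowed
Total allowed: 6 of 7.

6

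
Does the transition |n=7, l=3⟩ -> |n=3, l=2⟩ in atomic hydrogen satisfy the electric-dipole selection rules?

allowed

l: 3 → 2 (Δl = -1). Δl = ±1 ok.
All E1 selection rules are satisfied.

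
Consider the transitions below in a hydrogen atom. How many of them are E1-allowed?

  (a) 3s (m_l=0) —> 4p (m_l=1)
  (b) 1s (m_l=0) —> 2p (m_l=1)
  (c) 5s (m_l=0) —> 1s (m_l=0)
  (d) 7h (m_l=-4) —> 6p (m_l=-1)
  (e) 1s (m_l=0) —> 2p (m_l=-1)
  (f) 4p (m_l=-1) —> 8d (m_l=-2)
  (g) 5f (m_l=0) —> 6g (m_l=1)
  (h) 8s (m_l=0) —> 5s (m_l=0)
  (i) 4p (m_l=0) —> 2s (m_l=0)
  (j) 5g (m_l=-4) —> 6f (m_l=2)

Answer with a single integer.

6

(a) allowed
(b) allowed
(c) forbidden — Δl = +0 (E1 requires Δl = ±1)
(d) forbidden — Δl = -4 (E1 requires Δl = ±1); Δm_l = +3 (E1 requires Δm_l = 0, ±1)
(e) allowed
(f) allowed
(g) allowed
(h) forbidden — Δl = +0 (E1 requires Δl = ±1)
(i) allowed
(j) forbidden — Δm_l = +6 (E1 requires Δm_l = 0, ±1)
Total allowed: 6 of 10.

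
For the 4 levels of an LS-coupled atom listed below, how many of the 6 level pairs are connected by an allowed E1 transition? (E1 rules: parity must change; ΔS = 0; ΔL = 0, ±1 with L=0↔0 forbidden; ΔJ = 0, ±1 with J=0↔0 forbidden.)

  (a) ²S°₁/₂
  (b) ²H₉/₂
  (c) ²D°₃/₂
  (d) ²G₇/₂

(a)–(b): forbidden (ΔL, ΔJ).
(a)–(c): forbidden (parity, ΔL).
(a)–(d): forbidden (ΔL, ΔJ).
(b)–(c): forbidden (ΔL, ΔJ).
(b)–(d): forbidden (parity).
(c)–(d): forbidden (ΔL, ΔJ).
Allowed pairs: 0 of 6.

0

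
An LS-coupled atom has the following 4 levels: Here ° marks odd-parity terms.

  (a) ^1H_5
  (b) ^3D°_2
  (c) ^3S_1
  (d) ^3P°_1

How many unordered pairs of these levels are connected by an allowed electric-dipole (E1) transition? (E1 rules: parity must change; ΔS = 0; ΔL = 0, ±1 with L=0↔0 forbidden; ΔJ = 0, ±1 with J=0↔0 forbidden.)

1

(a)–(b): forbidden (ΔS, ΔL, ΔJ).
(a)–(c): forbidden (parity, ΔS, ΔL, ΔJ).
(a)–(d): forbidden (ΔS, ΔL, ΔJ).
(b)–(c): forbidden (ΔL).
(b)–(d): forbidden (parity).
(c)–(d): allowed.
Allowed pairs: 1 of 6.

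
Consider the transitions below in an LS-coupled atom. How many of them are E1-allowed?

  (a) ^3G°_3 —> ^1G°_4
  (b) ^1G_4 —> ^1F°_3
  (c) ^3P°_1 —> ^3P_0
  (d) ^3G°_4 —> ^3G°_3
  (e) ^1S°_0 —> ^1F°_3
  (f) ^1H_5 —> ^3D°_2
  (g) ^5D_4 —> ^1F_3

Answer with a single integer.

2

(a) forbidden (parity, ΔS fail)
(b) allowed
(c) allowed
(d) forbidden (parity fails)
(e) forbidden (parity, ΔL, ΔJ fail)
(f) forbidden (ΔS, ΔL, ΔJ fail)
(g) forbidden (parity, ΔS fail)
Total allowed: 2 of 7.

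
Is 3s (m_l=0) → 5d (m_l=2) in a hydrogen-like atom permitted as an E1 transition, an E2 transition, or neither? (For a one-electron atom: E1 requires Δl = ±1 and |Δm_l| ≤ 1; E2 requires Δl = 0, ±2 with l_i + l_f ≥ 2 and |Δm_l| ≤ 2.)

E2

Δl = 2 − 0 = +2; l_i + l_f = 2.
Δm_l = +2.
E1 (Δl = ±1, |Δm_l| ≤ 1): not satisfied.
E2 (Δl = 0,±2, l_i+l_f ≥ 2, |Δm_l| ≤ 2): satisfied.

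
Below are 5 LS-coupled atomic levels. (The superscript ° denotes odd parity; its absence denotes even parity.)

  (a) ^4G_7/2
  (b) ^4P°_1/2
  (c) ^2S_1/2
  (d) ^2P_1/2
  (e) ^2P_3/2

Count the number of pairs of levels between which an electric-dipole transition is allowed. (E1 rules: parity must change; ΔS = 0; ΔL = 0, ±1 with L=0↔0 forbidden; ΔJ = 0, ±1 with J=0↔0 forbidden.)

0

(a)–(b): forbidden (ΔL, ΔJ).
(a)–(c): forbidden (parity, ΔS, ΔL, ΔJ).
(a)–(d): forbidden (parity, ΔS, ΔL, ΔJ).
(a)–(e): forbidden (parity, ΔS, ΔL, ΔJ).
(b)–(c): forbidden (ΔS).
(b)–(d): forbidden (ΔS).
(b)–(e): forbidden (ΔS).
(c)–(d): forbidden (parity).
(c)–(e): forbidden (parity).
(d)–(e): forbidden (parity).
Allowed pairs: 0 of 10.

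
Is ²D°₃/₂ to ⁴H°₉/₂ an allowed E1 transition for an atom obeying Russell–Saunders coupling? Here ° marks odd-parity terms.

forbidden

Initial level: S=1/2, L=2, J=3/2, parity odd. Final level: S=3/2, L=5, J=9/2, parity odd.
ΔL = 0, ±1 (not L=0↔0): L: 2 → 5, ΔL = +3 — violated.
Parity must change: odd → odd — violated.
ΔS = 0: S: 1/2 → 3/2 — violated.
ΔJ = 0, ±1 (not J=0↔0): J: 3/2 → 9/2, ΔJ = +3 — violated.
Rule(s) violated: parity, ΔS, ΔL, ΔJ.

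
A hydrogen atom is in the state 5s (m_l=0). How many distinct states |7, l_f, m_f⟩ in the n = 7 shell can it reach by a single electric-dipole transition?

E1 requires Δl = ±1, so l_f ∈ {-1, 1}; with 0 ≤ l_f ≤ n_f−1 = 6, the allowed l_f values are {1}.
For l_f = 1: m_f ∈ {m_i−1, m_i, m_i+1} ∩ [−1, 1] = {-1, 0, 1} → 3 states.
Total: 3.

3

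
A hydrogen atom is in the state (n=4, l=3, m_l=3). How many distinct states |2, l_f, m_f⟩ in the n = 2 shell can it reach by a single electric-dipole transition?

0

E1 requires l_f ∈ {2, 4}, but neither lies in [0, 1], so no final state is reachable.
Total: 0.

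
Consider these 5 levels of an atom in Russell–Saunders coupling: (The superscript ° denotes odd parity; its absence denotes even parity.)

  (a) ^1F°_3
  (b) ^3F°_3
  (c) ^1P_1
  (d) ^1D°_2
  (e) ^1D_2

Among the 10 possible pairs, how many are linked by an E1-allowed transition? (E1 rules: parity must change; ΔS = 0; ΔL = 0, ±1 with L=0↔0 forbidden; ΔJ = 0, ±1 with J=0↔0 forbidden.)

3

(a)–(b): forbidden (parity, ΔS).
(a)–(c): forbidden (ΔL, ΔJ).
(a)–(d): forbidden (parity).
(a)–(e): allowed.
(b)–(c): forbidden (ΔS, ΔL, ΔJ).
(b)–(d): forbidden (parity, ΔS).
(b)–(e): forbidden (ΔS).
(c)–(d): allowed.
(c)–(e): forbidden (parity).
(d)–(e): allowed.
Allowed pairs: 3 of 10.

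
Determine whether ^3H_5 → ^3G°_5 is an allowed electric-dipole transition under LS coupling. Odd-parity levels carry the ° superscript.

allowed

Parity must change: even → odd — passes.
ΔS = 0: S: 1 → 1 — passes.
ΔL = 0, ±1 (not L=0↔0): L: 5 → 4, ΔL = -1 — passes.
ΔJ = 0, ±1 (not J=0↔0): J: 5 → 5, ΔJ = +0 — passes.
All four E1 rules are satisfied.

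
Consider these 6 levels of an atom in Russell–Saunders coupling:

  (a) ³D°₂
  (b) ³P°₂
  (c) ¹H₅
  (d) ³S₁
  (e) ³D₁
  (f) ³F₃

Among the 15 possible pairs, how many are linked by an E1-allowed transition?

4

(a)–(b): forbidden (parity).
(a)–(c): forbidden (ΔS, ΔL, ΔJ).
(a)–(d): forbidden (ΔL).
(a)–(e): allowed.
(a)–(f): allowed.
(b)–(c): forbidden (ΔS, ΔL, ΔJ).
(b)–(d): allowed.
(b)–(e): allowed.
(b)–(f): forbidden (ΔL).
(c)–(d): forbidden (parity, ΔS, ΔL, ΔJ).
(c)–(e): forbidden (parity, ΔS, ΔL, ΔJ).
(c)–(f): forbidden (parity, ΔS, ΔL, ΔJ).
(d)–(e): forbidden (parity, ΔL).
(d)–(f): forbidden (parity, ΔL, ΔJ).
(e)–(f): forbidden (parity, ΔJ).
Allowed pairs: 4 of 15.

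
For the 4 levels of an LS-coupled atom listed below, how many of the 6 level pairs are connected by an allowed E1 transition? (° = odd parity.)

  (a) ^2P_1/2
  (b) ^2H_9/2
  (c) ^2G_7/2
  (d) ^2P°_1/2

1

(a)–(b): forbidden (parity, ΔL, ΔJ).
(a)–(c): forbidden (parity, ΔL, ΔJ).
(a)–(d): allowed.
(b)–(c): forbidden (parity).
(b)–(d): forbidden (ΔL, ΔJ).
(c)–(d): forbidden (ΔL, ΔJ).
Allowed pairs: 1 of 6.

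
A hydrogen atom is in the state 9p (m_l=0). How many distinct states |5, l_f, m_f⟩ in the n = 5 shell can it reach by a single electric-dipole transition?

E1 requires Δl = ±1, so l_f ∈ {0, 2}; with 0 ≤ l_f ≤ n_f−1 = 4, the allowed l_f values are {0, 2}.
For l_f = 0: m_f ∈ {m_i−1, m_i, m_i+1} ∩ [−0, 0] = {0} → 1 state.
For l_f = 2: m_f ∈ {m_i−1, m_i, m_i+1} ∩ [−2, 2] = {-1, 0, 1} → 3 states.
Total: 4.

4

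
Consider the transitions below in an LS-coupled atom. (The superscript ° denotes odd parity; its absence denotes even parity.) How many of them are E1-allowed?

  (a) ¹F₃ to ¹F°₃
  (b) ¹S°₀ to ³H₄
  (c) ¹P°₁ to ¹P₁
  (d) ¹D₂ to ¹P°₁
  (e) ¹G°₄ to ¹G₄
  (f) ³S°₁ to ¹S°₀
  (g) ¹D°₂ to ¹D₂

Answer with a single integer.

(a) allowed
(b) forbidden (ΔS, ΔL, ΔJ fail)
(c) allowed
(d) allowed
(e) allowed
(f) forbidden (parity, ΔS, ΔL fail)
(g) allowed
Total allowed: 5 of 7.

5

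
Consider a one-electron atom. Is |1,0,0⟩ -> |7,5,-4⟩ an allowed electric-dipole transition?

forbidden

l: 0 → 5 (Δl = +5). Δl = ±1 violated.
m_l: 0 → -4 (Δm_l = -4). |Δm_l| ≤ 1 violated.
The transition is electric-dipole forbidden.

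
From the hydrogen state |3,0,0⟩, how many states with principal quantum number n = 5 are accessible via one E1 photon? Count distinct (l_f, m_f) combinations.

3

E1 requires Δl = ±1, so l_f ∈ {-1, 1}; with 0 ≤ l_f ≤ n_f−1 = 4, the allowed l_f values are {1}.
For l_f = 1: m_f ∈ {m_i−1, m_i, m_i+1} ∩ [−1, 1] = {-1, 0, 1} → 3 states.
Total: 3.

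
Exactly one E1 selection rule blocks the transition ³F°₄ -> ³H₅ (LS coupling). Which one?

the ΔL = 0, ±1 rule

Reading off the term symbols: S 1→1, L 3→5, J 4→5, parity odd→even.
Parity must change: odd → even — satisfied.
ΔS = 0: S: 1 → 1 — satisfied.
ΔL = 0, ±1 (not L=0↔0): L: 3 → 5, ΔL = +2 — violated.
ΔJ = 0, ±1 (not J=0↔0): J: 4 → 5, ΔJ = +1 — satisfied.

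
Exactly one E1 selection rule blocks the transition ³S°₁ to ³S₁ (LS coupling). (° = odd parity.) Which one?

the L=0 ↔ L=0 exclusion

Parity must change: odd → even — passes.
ΔS = 0: S: 1 → 1 — passes.
ΔL = 0, ±1 (not L=0↔0): L: 0 → 0, ΔL = +0 — fails.
ΔJ = 0, ±1 (not J=0↔0): J: 1 → 1, ΔJ = +0 — passes.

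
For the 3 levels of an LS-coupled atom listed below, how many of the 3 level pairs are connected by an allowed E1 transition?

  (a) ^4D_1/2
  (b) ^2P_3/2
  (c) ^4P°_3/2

(a)–(b): forbidden (parity, ΔS).
(a)–(c): allowed.
(b)–(c): forbidden (ΔS).
Allowed pairs: 1 of 3.

1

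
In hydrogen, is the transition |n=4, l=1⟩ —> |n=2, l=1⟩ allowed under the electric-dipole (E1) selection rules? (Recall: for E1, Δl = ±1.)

Δl = 1 − 1 = +0; the E1 rule Δl = ±1 is fails.
The transition is electric-dipole forbidden.

forbidden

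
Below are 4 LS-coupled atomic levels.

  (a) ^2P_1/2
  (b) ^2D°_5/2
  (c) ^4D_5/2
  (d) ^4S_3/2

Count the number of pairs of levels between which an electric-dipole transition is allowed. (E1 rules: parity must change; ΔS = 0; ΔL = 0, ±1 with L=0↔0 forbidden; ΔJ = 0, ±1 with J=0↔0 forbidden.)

(a)–(b): forbidden (ΔJ).
(a)–(c): forbidden (parity, ΔS, ΔJ).
(a)–(d): forbidden (parity, ΔS).
(b)–(c): forbidden (ΔS).
(b)–(d): forbidden (ΔS, ΔL).
(c)–(d): forbidden (parity, ΔL).
Allowed pairs: 0 of 6.

0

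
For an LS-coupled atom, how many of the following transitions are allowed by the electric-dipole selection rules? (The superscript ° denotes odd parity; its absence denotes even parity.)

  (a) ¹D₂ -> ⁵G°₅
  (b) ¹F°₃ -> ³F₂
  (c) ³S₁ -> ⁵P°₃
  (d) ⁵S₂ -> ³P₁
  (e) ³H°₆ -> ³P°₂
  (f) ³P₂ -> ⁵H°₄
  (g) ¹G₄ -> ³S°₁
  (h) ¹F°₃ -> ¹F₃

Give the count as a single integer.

1

(a) forbidden (ΔS, ΔL, ΔJ fail)
(b) forbidden (ΔS fails)
(c) forbidden (ΔS, ΔJ fail)
(d) forbidden (parity, ΔS fail)
(e) forbidden (parity, ΔL, ΔJ fail)
(f) forbidden (ΔS, ΔL, ΔJ fail)
(g) forbidden (ΔS, ΔL, ΔJ fail)
(h) allowed
Total allowed: 1 of 8.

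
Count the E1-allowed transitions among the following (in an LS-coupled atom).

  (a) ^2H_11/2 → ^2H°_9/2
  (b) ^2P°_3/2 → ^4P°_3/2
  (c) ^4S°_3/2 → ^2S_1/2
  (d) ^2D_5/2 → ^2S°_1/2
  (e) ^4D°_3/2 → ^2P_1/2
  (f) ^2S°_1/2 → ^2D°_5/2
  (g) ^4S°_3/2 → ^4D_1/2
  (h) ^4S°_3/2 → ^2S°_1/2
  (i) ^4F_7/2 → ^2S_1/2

(a) allowed
(b) forbidden (parity, ΔS fail)
(c) forbidden (ΔS, ΔL fail)
(d) forbidden (ΔL, ΔJ fail)
(e) forbidden (ΔS fails)
(f) forbidden (parity, ΔL, ΔJ fail)
(g) forbidden (ΔL fails)
(h) forbidden (parity, ΔS, ΔL fail)
(i) forbidden (parity, ΔS, ΔL, ΔJ fail)
Total allowed: 1 of 9.

1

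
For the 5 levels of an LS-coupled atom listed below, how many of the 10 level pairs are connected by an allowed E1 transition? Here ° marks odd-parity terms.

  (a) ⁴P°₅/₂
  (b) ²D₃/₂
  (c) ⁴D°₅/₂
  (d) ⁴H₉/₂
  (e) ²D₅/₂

0

(a)–(b): forbidden (ΔS).
(a)–(c): forbidden (parity).
(a)–(d): forbidden (ΔL, ΔJ).
(a)–(e): forbidden (ΔS).
(b)–(c): forbidden (ΔS).
(b)–(d): forbidden (parity, ΔS, ΔL, ΔJ).
(b)–(e): forbidden (parity).
(c)–(d): forbidden (ΔL, ΔJ).
(c)–(e): forbidden (ΔS).
(d)–(e): forbidden (parity, ΔS, ΔL, ΔJ).
Allowed pairs: 0 of 10.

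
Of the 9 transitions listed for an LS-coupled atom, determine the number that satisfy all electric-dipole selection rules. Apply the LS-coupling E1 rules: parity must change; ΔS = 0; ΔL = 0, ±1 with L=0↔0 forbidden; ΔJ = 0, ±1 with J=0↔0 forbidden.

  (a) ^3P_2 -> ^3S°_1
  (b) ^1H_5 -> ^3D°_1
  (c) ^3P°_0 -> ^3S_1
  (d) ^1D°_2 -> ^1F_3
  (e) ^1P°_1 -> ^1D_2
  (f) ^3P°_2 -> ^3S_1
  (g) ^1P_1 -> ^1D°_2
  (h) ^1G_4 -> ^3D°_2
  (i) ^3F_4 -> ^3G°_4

7

(a) allowed
(b) forbidden (ΔS, ΔL, ΔJ fail)
(c) allowed
(d) allowed
(e) allowed
(f) allowed
(g) allowed
(h) forbidden (ΔS, ΔL, ΔJ fail)
(i) allowed
Total allowed: 7 of 9.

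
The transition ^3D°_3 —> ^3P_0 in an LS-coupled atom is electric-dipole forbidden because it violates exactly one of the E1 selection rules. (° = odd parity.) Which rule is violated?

Parity must change: odd → even — satisfied.
ΔS = 0: S: 1 → 1 — satisfied.
ΔL = 0, ±1 (not L=0↔0): L: 2 → 1, ΔL = -1 — satisfied.
ΔJ = 0, ±1 (not J=0↔0): J: 3 → 0, ΔJ = -3 — violated.

the ΔJ = 0, ±1 rule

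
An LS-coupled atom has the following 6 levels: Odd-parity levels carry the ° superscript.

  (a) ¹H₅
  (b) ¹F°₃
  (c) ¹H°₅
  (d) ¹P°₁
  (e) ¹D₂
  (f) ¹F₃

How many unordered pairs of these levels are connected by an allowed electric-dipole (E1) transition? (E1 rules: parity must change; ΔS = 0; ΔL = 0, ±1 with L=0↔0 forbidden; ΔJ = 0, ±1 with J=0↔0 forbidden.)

4

(a)–(b): forbidden (ΔL, ΔJ).
(a)–(c): allowed.
(a)–(d): forbidden (ΔL, ΔJ).
(a)–(e): forbidden (parity, ΔL, ΔJ).
(a)–(f): forbidden (parity, ΔL, ΔJ).
(b)–(c): forbidden (parity, ΔL, ΔJ).
(b)–(d): forbidden (parity, ΔL, ΔJ).
(b)–(e): allowed.
(b)–(f): allowed.
(c)–(d): forbidden (parity, ΔL, ΔJ).
(c)–(e): forbidden (ΔL, ΔJ).
(c)–(f): forbidden (ΔL, ΔJ).
(d)–(e): allowed.
(d)–(f): forbidden (ΔL, ΔJ).
(e)–(f): forbidden (parity).
Allowed pairs: 4 of 15.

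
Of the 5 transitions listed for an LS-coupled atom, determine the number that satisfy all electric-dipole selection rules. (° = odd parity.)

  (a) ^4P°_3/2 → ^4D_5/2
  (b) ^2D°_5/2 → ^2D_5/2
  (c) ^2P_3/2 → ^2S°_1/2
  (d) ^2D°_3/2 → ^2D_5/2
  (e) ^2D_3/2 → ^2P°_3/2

5

(a) allowed
(b) allowed
(c) allowed
(d) allowed
(e) allowed
Total allowed: 5 of 5.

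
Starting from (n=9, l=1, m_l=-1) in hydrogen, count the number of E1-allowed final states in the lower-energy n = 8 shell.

4

E1 requires Δl = ±1, so l_f ∈ {0, 2}; with 0 ≤ l_f ≤ n_f−1 = 7, the allowed l_f values are {0, 2}.
For l_f = 0: m_f ∈ {m_i−1, m_i, m_i+1} ∩ [−0, 0] = {0} → 1 state.
For l_f = 2: m_f ∈ {m_i−1, m_i, m_i+1} ∩ [−2, 2] = {-2, -1, 0} → 3 states.
Total: 4.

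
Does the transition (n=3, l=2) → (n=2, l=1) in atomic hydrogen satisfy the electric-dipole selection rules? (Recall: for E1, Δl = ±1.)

allowed

Initial l = 2, final l = 1, so Δl = -1. E1 requires Δl = ±1: passes.
All E1 selection rules are satisfied.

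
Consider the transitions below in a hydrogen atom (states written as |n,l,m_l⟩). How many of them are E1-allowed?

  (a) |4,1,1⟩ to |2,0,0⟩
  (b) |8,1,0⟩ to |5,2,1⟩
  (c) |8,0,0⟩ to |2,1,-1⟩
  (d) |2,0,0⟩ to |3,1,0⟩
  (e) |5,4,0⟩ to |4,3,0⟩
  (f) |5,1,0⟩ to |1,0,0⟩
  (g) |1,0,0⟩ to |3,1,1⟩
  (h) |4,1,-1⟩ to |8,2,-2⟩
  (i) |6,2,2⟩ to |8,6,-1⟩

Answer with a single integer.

8

(a) allowed
(b) allowed
(c) allowed
(d) allowed
(e) allowed
(f) allowed
(g) allowed
(h) allowed
(i) forbidden — Δl = +4 (E1 requires Δl = ±1); Δm_l = -3 (E1 requires Δm_l = 0, ±1)
Total allowed: 8 of 9.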